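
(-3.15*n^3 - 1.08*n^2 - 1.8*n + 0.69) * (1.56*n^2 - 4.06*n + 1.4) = -4.914*n^5 + 11.1042*n^4 - 2.8332*n^3 + 6.8724*n^2 - 5.3214*n + 0.966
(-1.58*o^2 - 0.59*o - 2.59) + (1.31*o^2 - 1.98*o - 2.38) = -0.27*o^2 - 2.57*o - 4.97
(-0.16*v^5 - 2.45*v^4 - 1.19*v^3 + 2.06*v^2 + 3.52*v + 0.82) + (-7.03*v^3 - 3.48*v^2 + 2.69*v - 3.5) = -0.16*v^5 - 2.45*v^4 - 8.22*v^3 - 1.42*v^2 + 6.21*v - 2.68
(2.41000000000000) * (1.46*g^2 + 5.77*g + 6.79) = 3.5186*g^2 + 13.9057*g + 16.3639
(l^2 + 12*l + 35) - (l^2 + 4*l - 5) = 8*l + 40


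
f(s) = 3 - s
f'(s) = -1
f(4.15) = -1.15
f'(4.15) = -1.00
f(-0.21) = 3.21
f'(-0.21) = -1.00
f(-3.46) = 6.46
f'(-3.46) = -1.00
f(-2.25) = 5.25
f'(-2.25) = -1.00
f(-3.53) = 6.53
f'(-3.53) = -1.00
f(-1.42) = 4.42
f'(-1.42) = -1.00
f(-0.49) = 3.49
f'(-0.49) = -1.00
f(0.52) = 2.48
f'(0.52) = -1.00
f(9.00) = -6.00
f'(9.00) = -1.00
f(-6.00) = 9.00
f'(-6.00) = -1.00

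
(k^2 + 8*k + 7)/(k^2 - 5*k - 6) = (k + 7)/(k - 6)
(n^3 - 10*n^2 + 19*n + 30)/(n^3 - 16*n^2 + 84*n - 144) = (n^2 - 4*n - 5)/(n^2 - 10*n + 24)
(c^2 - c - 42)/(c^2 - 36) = (c - 7)/(c - 6)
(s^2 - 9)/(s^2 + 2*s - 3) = (s - 3)/(s - 1)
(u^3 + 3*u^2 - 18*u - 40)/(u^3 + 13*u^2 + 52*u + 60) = (u - 4)/(u + 6)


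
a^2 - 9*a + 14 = (a - 7)*(a - 2)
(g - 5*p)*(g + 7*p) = g^2 + 2*g*p - 35*p^2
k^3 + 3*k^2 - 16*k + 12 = (k - 2)*(k - 1)*(k + 6)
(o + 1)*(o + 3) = o^2 + 4*o + 3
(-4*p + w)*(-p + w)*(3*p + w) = 12*p^3 - 11*p^2*w - 2*p*w^2 + w^3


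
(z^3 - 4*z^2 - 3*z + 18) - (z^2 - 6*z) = z^3 - 5*z^2 + 3*z + 18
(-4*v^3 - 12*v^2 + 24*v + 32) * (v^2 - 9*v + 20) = -4*v^5 + 24*v^4 + 52*v^3 - 424*v^2 + 192*v + 640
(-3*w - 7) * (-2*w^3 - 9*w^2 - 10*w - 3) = 6*w^4 + 41*w^3 + 93*w^2 + 79*w + 21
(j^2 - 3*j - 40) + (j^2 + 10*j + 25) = 2*j^2 + 7*j - 15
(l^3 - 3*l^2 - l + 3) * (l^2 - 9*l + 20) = l^5 - 12*l^4 + 46*l^3 - 48*l^2 - 47*l + 60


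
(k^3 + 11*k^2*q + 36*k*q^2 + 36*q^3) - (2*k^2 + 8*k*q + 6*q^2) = k^3 + 11*k^2*q - 2*k^2 + 36*k*q^2 - 8*k*q + 36*q^3 - 6*q^2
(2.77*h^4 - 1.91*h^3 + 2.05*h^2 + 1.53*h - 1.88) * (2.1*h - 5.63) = 5.817*h^5 - 19.6061*h^4 + 15.0583*h^3 - 8.3285*h^2 - 12.5619*h + 10.5844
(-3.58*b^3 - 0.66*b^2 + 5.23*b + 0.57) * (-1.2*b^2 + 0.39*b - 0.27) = 4.296*b^5 - 0.6042*b^4 - 5.5668*b^3 + 1.5339*b^2 - 1.1898*b - 0.1539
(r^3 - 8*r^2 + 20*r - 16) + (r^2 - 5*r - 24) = r^3 - 7*r^2 + 15*r - 40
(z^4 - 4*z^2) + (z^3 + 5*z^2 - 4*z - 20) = z^4 + z^3 + z^2 - 4*z - 20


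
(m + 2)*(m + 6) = m^2 + 8*m + 12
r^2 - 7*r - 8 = (r - 8)*(r + 1)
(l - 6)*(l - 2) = l^2 - 8*l + 12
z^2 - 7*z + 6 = (z - 6)*(z - 1)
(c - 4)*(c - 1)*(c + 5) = c^3 - 21*c + 20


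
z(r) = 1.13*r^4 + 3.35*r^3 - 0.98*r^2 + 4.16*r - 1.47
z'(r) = 4.52*r^3 + 10.05*r^2 - 1.96*r + 4.16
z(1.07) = 7.44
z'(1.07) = 19.11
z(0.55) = 1.18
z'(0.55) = 6.87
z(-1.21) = -11.45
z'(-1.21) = 13.24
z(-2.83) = -24.54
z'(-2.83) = -12.25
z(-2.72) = -25.60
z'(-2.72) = -7.11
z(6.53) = 2971.32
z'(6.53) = 1678.47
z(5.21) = 1299.95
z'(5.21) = 905.97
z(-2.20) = -24.57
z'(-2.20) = 8.99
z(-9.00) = 4853.49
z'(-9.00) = -2459.23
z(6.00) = 2176.29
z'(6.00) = 1330.52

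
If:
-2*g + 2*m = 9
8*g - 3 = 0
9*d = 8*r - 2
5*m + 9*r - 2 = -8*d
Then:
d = -197/145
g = 3/8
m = 39/8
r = -1483/1160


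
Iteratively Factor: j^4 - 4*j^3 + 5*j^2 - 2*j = (j)*(j^3 - 4*j^2 + 5*j - 2) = j*(j - 1)*(j^2 - 3*j + 2) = j*(j - 1)^2*(j - 2)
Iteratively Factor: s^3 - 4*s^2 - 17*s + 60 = (s - 3)*(s^2 - s - 20) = (s - 3)*(s + 4)*(s - 5)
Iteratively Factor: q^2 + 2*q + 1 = (q + 1)*(q + 1)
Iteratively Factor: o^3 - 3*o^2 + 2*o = (o)*(o^2 - 3*o + 2) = o*(o - 2)*(o - 1)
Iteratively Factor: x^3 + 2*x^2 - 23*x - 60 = (x + 3)*(x^2 - x - 20) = (x + 3)*(x + 4)*(x - 5)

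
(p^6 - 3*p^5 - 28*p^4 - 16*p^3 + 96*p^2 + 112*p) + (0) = p^6 - 3*p^5 - 28*p^4 - 16*p^3 + 96*p^2 + 112*p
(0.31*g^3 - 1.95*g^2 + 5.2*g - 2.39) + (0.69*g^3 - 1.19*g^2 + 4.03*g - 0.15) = 1.0*g^3 - 3.14*g^2 + 9.23*g - 2.54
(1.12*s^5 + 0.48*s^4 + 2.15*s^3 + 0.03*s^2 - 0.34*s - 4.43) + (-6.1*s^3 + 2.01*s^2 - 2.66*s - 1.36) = 1.12*s^5 + 0.48*s^4 - 3.95*s^3 + 2.04*s^2 - 3.0*s - 5.79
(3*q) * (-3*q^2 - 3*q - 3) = -9*q^3 - 9*q^2 - 9*q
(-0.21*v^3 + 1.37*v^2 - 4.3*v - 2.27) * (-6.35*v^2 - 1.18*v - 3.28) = 1.3335*v^5 - 8.4517*v^4 + 26.3772*v^3 + 14.9949*v^2 + 16.7826*v + 7.4456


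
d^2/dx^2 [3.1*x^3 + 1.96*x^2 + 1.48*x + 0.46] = 18.6*x + 3.92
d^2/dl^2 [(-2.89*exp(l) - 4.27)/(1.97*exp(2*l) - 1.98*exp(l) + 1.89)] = (-11.215801*exp(4*l) - 77.558506*exp(3*l) + 114.528708*exp(2*l) + 36.038898*exp(l) - 26.302563)*exp(l)/(7.645373*exp(6*l) - 23.052546*exp(5*l) + 45.174267*exp(4*l) - 51.995196*exp(3*l) + 43.339779*exp(2*l) - 21.218274*exp(l) + 6.751269)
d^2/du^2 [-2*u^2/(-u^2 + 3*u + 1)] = 4*(3*u^3 + 3*u^2 + 1)/(u^6 - 9*u^5 + 24*u^4 - 9*u^3 - 24*u^2 - 9*u - 1)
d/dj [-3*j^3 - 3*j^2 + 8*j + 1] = -9*j^2 - 6*j + 8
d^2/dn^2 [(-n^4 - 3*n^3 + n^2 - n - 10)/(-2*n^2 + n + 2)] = 2*(4*n^6 - 6*n^5 - 9*n^4 + 33*n^3 + 150*n^2 - 12*n + 44)/(8*n^6 - 12*n^5 - 18*n^4 + 23*n^3 + 18*n^2 - 12*n - 8)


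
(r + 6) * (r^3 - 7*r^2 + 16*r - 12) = r^4 - r^3 - 26*r^2 + 84*r - 72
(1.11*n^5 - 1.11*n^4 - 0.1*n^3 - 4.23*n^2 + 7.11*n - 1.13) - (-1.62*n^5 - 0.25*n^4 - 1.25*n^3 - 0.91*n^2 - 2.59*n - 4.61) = 2.73*n^5 - 0.86*n^4 + 1.15*n^3 - 3.32*n^2 + 9.7*n + 3.48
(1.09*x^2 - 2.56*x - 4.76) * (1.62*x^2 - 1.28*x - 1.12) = 1.7658*x^4 - 5.5424*x^3 - 5.6552*x^2 + 8.96*x + 5.3312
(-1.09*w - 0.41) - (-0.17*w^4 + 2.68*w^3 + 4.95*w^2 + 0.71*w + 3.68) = 0.17*w^4 - 2.68*w^3 - 4.95*w^2 - 1.8*w - 4.09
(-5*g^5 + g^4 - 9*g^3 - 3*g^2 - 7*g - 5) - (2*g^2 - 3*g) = -5*g^5 + g^4 - 9*g^3 - 5*g^2 - 4*g - 5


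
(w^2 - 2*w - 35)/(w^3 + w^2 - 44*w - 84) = (w + 5)/(w^2 + 8*w + 12)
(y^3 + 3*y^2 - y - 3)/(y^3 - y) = (y + 3)/y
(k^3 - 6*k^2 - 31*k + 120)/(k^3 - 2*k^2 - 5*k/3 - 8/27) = 27*(-k^3 + 6*k^2 + 31*k - 120)/(-27*k^3 + 54*k^2 + 45*k + 8)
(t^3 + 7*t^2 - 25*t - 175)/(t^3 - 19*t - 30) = (t^2 + 12*t + 35)/(t^2 + 5*t + 6)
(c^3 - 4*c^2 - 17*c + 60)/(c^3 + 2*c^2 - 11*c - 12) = (c - 5)/(c + 1)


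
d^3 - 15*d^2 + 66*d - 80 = (d - 8)*(d - 5)*(d - 2)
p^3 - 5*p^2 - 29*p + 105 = (p - 7)*(p - 3)*(p + 5)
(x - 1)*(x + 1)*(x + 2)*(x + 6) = x^4 + 8*x^3 + 11*x^2 - 8*x - 12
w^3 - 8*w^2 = w^2*(w - 8)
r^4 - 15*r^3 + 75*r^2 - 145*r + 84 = (r - 7)*(r - 4)*(r - 3)*(r - 1)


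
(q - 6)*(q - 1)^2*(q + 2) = q^4 - 6*q^3 - 3*q^2 + 20*q - 12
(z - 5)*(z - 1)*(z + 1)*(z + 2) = z^4 - 3*z^3 - 11*z^2 + 3*z + 10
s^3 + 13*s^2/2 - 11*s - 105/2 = (s - 3)*(s + 5/2)*(s + 7)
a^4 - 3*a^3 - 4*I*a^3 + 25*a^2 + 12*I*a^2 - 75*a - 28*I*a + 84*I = (a - 3)*(a - 7*I)*(a - I)*(a + 4*I)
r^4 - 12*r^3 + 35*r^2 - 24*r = r*(r - 8)*(r - 3)*(r - 1)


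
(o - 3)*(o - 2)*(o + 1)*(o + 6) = o^4 + 2*o^3 - 23*o^2 + 12*o + 36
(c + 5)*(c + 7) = c^2 + 12*c + 35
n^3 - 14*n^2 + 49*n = n*(n - 7)^2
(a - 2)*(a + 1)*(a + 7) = a^3 + 6*a^2 - 9*a - 14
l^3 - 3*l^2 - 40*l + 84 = (l - 7)*(l - 2)*(l + 6)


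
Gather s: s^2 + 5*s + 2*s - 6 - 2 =s^2 + 7*s - 8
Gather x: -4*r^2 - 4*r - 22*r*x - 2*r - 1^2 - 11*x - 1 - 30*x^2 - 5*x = -4*r^2 - 6*r - 30*x^2 + x*(-22*r - 16) - 2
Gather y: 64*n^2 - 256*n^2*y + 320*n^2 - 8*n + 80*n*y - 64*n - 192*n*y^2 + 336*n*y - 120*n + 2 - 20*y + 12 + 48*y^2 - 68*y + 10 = 384*n^2 - 192*n + y^2*(48 - 192*n) + y*(-256*n^2 + 416*n - 88) + 24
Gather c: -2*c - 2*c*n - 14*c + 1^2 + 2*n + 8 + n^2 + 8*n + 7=c*(-2*n - 16) + n^2 + 10*n + 16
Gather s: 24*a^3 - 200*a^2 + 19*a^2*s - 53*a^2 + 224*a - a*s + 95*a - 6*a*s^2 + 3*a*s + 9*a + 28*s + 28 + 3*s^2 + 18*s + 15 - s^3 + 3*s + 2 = 24*a^3 - 253*a^2 + 328*a - s^3 + s^2*(3 - 6*a) + s*(19*a^2 + 2*a + 49) + 45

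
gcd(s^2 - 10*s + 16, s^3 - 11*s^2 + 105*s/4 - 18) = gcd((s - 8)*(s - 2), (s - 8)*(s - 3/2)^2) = s - 8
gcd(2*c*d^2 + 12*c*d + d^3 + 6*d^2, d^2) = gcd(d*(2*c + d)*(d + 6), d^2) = d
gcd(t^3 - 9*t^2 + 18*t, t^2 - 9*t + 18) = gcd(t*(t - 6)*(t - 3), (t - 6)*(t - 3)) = t^2 - 9*t + 18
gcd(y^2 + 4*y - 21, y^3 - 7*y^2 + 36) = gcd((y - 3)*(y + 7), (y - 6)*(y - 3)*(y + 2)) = y - 3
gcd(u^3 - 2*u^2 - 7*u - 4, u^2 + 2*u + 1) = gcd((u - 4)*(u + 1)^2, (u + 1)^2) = u^2 + 2*u + 1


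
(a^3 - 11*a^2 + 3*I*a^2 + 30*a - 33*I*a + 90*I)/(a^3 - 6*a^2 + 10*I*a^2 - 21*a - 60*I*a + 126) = (a - 5)/(a + 7*I)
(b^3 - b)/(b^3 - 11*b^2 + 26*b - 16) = b*(b + 1)/(b^2 - 10*b + 16)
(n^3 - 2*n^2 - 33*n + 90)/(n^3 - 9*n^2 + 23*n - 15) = (n + 6)/(n - 1)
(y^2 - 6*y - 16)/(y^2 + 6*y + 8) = (y - 8)/(y + 4)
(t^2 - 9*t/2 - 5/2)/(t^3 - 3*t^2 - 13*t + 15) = (t + 1/2)/(t^2 + 2*t - 3)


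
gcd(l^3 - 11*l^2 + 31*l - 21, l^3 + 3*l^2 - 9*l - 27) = l - 3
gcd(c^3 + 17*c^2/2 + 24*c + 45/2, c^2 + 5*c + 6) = c + 3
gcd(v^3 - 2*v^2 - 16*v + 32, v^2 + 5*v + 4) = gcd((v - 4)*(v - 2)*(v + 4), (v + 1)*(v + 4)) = v + 4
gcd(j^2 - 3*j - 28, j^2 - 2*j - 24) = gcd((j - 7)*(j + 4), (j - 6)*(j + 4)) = j + 4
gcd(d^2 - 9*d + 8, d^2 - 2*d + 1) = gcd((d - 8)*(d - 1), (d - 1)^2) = d - 1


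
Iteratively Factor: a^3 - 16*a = (a - 4)*(a^2 + 4*a) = (a - 4)*(a + 4)*(a)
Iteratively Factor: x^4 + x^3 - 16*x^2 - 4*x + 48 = (x - 2)*(x^3 + 3*x^2 - 10*x - 24) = (x - 2)*(x + 4)*(x^2 - x - 6) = (x - 2)*(x + 2)*(x + 4)*(x - 3)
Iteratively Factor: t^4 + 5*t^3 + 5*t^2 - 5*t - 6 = (t + 2)*(t^3 + 3*t^2 - t - 3) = (t + 2)*(t + 3)*(t^2 - 1) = (t - 1)*(t + 2)*(t + 3)*(t + 1)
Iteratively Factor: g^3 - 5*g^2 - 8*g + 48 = (g + 3)*(g^2 - 8*g + 16) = (g - 4)*(g + 3)*(g - 4)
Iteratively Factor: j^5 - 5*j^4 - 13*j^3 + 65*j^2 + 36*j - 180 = (j - 3)*(j^4 - 2*j^3 - 19*j^2 + 8*j + 60) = (j - 3)*(j + 2)*(j^3 - 4*j^2 - 11*j + 30) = (j - 5)*(j - 3)*(j + 2)*(j^2 + j - 6) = (j - 5)*(j - 3)*(j - 2)*(j + 2)*(j + 3)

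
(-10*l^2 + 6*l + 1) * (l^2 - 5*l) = -10*l^4 + 56*l^3 - 29*l^2 - 5*l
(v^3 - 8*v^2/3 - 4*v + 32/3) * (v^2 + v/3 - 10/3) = v^5 - 7*v^4/3 - 74*v^3/9 + 164*v^2/9 + 152*v/9 - 320/9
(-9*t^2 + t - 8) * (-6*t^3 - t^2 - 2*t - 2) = 54*t^5 + 3*t^4 + 65*t^3 + 24*t^2 + 14*t + 16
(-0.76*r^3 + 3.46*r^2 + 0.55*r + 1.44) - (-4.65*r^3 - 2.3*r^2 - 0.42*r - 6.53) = 3.89*r^3 + 5.76*r^2 + 0.97*r + 7.97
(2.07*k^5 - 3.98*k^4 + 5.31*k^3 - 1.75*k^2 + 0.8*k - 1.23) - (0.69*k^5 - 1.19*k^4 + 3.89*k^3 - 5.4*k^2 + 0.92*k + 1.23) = 1.38*k^5 - 2.79*k^4 + 1.42*k^3 + 3.65*k^2 - 0.12*k - 2.46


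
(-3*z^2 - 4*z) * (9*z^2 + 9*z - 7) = -27*z^4 - 63*z^3 - 15*z^2 + 28*z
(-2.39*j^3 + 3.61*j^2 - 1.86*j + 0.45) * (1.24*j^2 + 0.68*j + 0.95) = -2.9636*j^5 + 2.8512*j^4 - 2.1221*j^3 + 2.7227*j^2 - 1.461*j + 0.4275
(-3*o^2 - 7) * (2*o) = -6*o^3 - 14*o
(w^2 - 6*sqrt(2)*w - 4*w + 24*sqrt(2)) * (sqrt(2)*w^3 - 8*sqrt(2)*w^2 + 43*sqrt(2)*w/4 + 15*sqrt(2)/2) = sqrt(2)*w^5 - 12*sqrt(2)*w^4 - 12*w^4 + 171*sqrt(2)*w^3/4 + 144*w^3 - 513*w^2 - 71*sqrt(2)*w^2/2 - 30*sqrt(2)*w + 426*w + 360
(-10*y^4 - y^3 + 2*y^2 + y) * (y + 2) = -10*y^5 - 21*y^4 + 5*y^2 + 2*y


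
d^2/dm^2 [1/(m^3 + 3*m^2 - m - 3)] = 2*(-3*(m + 1)*(m^3 + 3*m^2 - m - 3) + (3*m^2 + 6*m - 1)^2)/(m^3 + 3*m^2 - m - 3)^3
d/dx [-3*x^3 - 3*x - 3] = -9*x^2 - 3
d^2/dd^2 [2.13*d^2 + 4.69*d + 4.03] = 4.26000000000000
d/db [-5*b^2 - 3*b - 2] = -10*b - 3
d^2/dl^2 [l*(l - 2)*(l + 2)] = 6*l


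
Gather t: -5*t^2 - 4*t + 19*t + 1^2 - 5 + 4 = -5*t^2 + 15*t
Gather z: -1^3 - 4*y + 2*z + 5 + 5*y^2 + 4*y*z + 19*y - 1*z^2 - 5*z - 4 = 5*y^2 + 15*y - z^2 + z*(4*y - 3)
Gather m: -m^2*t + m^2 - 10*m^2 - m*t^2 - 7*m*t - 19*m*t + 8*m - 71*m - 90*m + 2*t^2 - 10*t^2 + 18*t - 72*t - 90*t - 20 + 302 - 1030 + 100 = m^2*(-t - 9) + m*(-t^2 - 26*t - 153) - 8*t^2 - 144*t - 648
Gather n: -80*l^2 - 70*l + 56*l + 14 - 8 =-80*l^2 - 14*l + 6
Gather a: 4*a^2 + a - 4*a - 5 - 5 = 4*a^2 - 3*a - 10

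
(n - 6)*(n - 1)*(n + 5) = n^3 - 2*n^2 - 29*n + 30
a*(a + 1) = a^2 + a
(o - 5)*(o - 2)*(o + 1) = o^3 - 6*o^2 + 3*o + 10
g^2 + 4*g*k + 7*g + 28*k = (g + 7)*(g + 4*k)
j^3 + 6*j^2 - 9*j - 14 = (j - 2)*(j + 1)*(j + 7)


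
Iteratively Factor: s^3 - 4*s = (s)*(s^2 - 4) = s*(s + 2)*(s - 2)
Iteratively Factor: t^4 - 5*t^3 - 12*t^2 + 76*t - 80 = (t - 2)*(t^3 - 3*t^2 - 18*t + 40) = (t - 5)*(t - 2)*(t^2 + 2*t - 8) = (t - 5)*(t - 2)^2*(t + 4)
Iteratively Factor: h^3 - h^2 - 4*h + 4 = (h - 1)*(h^2 - 4) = (h - 1)*(h + 2)*(h - 2)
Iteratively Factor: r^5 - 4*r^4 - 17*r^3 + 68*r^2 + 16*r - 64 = (r + 4)*(r^4 - 8*r^3 + 15*r^2 + 8*r - 16) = (r - 1)*(r + 4)*(r^3 - 7*r^2 + 8*r + 16) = (r - 4)*(r - 1)*(r + 4)*(r^2 - 3*r - 4) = (r - 4)^2*(r - 1)*(r + 4)*(r + 1)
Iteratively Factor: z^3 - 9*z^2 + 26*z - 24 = (z - 4)*(z^2 - 5*z + 6) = (z - 4)*(z - 3)*(z - 2)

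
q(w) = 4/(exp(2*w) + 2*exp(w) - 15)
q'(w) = 4*(-2*exp(2*w) - 2*exp(w))/(exp(2*w) + 2*exp(w) - 15)^2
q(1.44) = 0.36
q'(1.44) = -1.39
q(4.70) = 0.00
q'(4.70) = -0.00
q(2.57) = 0.02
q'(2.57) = -0.04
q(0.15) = -0.35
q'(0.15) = -0.16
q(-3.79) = -0.27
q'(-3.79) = -0.00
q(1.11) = 14.49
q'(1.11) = -1285.18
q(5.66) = 0.00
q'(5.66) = -0.00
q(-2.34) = -0.27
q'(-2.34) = -0.00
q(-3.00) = -0.27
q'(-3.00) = 0.00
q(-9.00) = -0.27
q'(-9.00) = 0.00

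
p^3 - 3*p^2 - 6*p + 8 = (p - 4)*(p - 1)*(p + 2)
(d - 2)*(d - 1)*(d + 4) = d^3 + d^2 - 10*d + 8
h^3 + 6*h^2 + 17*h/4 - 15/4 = (h - 1/2)*(h + 3/2)*(h + 5)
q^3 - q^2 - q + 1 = (q - 1)^2*(q + 1)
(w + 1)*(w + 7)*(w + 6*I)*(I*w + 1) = I*w^4 - 5*w^3 + 8*I*w^3 - 40*w^2 + 13*I*w^2 - 35*w + 48*I*w + 42*I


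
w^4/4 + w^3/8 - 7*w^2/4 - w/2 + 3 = (w/2 + 1)^2*(w - 2)*(w - 3/2)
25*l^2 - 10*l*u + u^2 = (-5*l + u)^2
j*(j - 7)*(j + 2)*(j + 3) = j^4 - 2*j^3 - 29*j^2 - 42*j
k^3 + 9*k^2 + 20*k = k*(k + 4)*(k + 5)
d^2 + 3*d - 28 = (d - 4)*(d + 7)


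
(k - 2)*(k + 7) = k^2 + 5*k - 14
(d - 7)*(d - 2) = d^2 - 9*d + 14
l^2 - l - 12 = (l - 4)*(l + 3)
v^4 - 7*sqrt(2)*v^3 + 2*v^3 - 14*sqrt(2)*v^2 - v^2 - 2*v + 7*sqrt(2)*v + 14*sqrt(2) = (v - 1)*(v + 1)*(v + 2)*(v - 7*sqrt(2))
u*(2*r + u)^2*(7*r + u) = 28*r^3*u + 32*r^2*u^2 + 11*r*u^3 + u^4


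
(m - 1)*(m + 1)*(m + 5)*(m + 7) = m^4 + 12*m^3 + 34*m^2 - 12*m - 35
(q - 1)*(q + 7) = q^2 + 6*q - 7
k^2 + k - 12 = (k - 3)*(k + 4)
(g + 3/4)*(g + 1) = g^2 + 7*g/4 + 3/4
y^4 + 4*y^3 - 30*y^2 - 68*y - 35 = (y - 5)*(y + 7)*(-I*y - I)*(I*y + I)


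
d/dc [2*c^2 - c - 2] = 4*c - 1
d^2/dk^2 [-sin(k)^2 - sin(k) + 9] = sin(k) - 2*cos(2*k)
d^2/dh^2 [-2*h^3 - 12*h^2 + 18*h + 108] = -12*h - 24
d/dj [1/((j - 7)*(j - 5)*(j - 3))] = (-(j - 7)*(j - 5) - (j - 7)*(j - 3) - (j - 5)*(j - 3))/((j - 7)^2*(j - 5)^2*(j - 3)^2)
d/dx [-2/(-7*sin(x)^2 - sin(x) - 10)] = -2*(14*sin(x) + 1)*cos(x)/(7*sin(x)^2 + sin(x) + 10)^2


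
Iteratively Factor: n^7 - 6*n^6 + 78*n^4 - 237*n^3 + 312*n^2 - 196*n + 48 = (n + 4)*(n^6 - 10*n^5 + 40*n^4 - 82*n^3 + 91*n^2 - 52*n + 12) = (n - 1)*(n + 4)*(n^5 - 9*n^4 + 31*n^3 - 51*n^2 + 40*n - 12) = (n - 1)^2*(n + 4)*(n^4 - 8*n^3 + 23*n^2 - 28*n + 12) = (n - 2)*(n - 1)^2*(n + 4)*(n^3 - 6*n^2 + 11*n - 6) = (n - 2)*(n - 1)^3*(n + 4)*(n^2 - 5*n + 6) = (n - 3)*(n - 2)*(n - 1)^3*(n + 4)*(n - 2)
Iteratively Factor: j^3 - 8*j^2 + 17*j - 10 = (j - 1)*(j^2 - 7*j + 10) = (j - 2)*(j - 1)*(j - 5)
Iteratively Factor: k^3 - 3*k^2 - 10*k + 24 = (k - 4)*(k^2 + k - 6) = (k - 4)*(k - 2)*(k + 3)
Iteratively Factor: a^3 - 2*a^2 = (a)*(a^2 - 2*a) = a*(a - 2)*(a)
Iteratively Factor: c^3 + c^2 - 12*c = (c + 4)*(c^2 - 3*c) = c*(c + 4)*(c - 3)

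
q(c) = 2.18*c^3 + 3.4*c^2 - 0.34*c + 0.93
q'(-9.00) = 468.20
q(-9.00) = -1309.83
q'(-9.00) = 468.20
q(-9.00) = -1309.83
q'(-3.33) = 49.54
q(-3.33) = -40.73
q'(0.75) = 8.44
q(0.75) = 3.51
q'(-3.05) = 39.76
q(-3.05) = -28.26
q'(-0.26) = -1.67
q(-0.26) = 1.21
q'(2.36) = 52.13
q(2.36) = 47.72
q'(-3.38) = 51.39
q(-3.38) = -43.26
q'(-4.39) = 95.85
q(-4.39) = -116.49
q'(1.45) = 23.27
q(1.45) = 14.23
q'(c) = 6.54*c^2 + 6.8*c - 0.34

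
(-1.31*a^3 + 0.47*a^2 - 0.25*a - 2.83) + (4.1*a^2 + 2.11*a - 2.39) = -1.31*a^3 + 4.57*a^2 + 1.86*a - 5.22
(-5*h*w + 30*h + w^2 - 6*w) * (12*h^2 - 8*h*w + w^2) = -60*h^3*w + 360*h^3 + 52*h^2*w^2 - 312*h^2*w - 13*h*w^3 + 78*h*w^2 + w^4 - 6*w^3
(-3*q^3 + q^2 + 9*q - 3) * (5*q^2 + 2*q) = -15*q^5 - q^4 + 47*q^3 + 3*q^2 - 6*q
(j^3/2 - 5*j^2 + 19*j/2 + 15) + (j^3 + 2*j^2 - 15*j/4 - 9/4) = 3*j^3/2 - 3*j^2 + 23*j/4 + 51/4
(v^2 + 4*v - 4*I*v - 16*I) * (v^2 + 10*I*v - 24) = v^4 + 4*v^3 + 6*I*v^3 + 16*v^2 + 24*I*v^2 + 64*v + 96*I*v + 384*I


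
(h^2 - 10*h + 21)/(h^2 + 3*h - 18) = (h - 7)/(h + 6)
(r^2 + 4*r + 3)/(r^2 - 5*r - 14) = (r^2 + 4*r + 3)/(r^2 - 5*r - 14)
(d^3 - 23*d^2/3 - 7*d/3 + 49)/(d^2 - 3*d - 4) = (-3*d^3 + 23*d^2 + 7*d - 147)/(3*(-d^2 + 3*d + 4))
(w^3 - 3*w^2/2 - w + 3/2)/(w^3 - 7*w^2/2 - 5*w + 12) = (w^2 - 1)/(w^2 - 2*w - 8)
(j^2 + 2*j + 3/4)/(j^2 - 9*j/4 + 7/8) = 2*(4*j^2 + 8*j + 3)/(8*j^2 - 18*j + 7)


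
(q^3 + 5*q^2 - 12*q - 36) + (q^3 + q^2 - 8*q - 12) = 2*q^3 + 6*q^2 - 20*q - 48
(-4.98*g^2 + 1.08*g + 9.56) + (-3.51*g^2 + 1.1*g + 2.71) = -8.49*g^2 + 2.18*g + 12.27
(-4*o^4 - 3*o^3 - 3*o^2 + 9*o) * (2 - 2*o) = 8*o^5 - 2*o^4 - 24*o^2 + 18*o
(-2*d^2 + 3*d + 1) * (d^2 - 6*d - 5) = -2*d^4 + 15*d^3 - 7*d^2 - 21*d - 5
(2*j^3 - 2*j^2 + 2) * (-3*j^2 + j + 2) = -6*j^5 + 8*j^4 + 2*j^3 - 10*j^2 + 2*j + 4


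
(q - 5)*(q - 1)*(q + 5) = q^3 - q^2 - 25*q + 25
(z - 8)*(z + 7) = z^2 - z - 56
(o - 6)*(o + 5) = o^2 - o - 30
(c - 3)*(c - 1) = c^2 - 4*c + 3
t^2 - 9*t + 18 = (t - 6)*(t - 3)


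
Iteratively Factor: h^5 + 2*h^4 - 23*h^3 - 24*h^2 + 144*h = (h - 3)*(h^4 + 5*h^3 - 8*h^2 - 48*h) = (h - 3)^2*(h^3 + 8*h^2 + 16*h) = (h - 3)^2*(h + 4)*(h^2 + 4*h) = (h - 3)^2*(h + 4)^2*(h)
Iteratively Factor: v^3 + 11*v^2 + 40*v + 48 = (v + 3)*(v^2 + 8*v + 16) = (v + 3)*(v + 4)*(v + 4)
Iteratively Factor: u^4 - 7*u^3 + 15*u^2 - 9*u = (u - 3)*(u^3 - 4*u^2 + 3*u) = u*(u - 3)*(u^2 - 4*u + 3) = u*(u - 3)*(u - 1)*(u - 3)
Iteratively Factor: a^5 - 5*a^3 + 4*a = (a + 1)*(a^4 - a^3 - 4*a^2 + 4*a) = (a + 1)*(a + 2)*(a^3 - 3*a^2 + 2*a) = (a - 2)*(a + 1)*(a + 2)*(a^2 - a) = (a - 2)*(a - 1)*(a + 1)*(a + 2)*(a)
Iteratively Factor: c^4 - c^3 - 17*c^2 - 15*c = (c + 3)*(c^3 - 4*c^2 - 5*c) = c*(c + 3)*(c^2 - 4*c - 5) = c*(c + 1)*(c + 3)*(c - 5)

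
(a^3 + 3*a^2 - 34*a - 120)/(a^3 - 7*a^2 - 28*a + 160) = (a^2 - 2*a - 24)/(a^2 - 12*a + 32)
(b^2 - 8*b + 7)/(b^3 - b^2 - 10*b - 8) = (-b^2 + 8*b - 7)/(-b^3 + b^2 + 10*b + 8)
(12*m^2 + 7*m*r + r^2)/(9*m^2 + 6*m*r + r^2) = (4*m + r)/(3*m + r)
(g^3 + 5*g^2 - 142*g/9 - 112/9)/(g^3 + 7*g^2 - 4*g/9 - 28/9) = (3*g - 8)/(3*g - 2)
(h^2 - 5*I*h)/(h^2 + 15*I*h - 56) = h*(h - 5*I)/(h^2 + 15*I*h - 56)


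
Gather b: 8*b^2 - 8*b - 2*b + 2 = 8*b^2 - 10*b + 2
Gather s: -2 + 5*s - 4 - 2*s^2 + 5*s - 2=-2*s^2 + 10*s - 8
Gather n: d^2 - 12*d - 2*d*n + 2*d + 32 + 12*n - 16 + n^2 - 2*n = d^2 - 10*d + n^2 + n*(10 - 2*d) + 16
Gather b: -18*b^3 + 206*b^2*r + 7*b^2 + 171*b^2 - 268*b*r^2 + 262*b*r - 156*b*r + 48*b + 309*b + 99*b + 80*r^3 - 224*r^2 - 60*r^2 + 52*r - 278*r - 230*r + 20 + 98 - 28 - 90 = -18*b^3 + b^2*(206*r + 178) + b*(-268*r^2 + 106*r + 456) + 80*r^3 - 284*r^2 - 456*r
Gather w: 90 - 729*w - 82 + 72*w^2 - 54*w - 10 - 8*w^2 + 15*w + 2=64*w^2 - 768*w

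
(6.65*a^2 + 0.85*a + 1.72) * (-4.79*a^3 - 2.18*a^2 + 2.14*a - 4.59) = -31.8535*a^5 - 18.5685*a^4 + 4.1392*a^3 - 32.4541*a^2 - 0.2207*a - 7.8948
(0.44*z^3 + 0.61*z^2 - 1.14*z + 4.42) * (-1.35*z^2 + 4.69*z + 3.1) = -0.594*z^5 + 1.2401*z^4 + 5.7639*z^3 - 9.4226*z^2 + 17.1958*z + 13.702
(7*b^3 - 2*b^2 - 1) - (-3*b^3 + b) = 10*b^3 - 2*b^2 - b - 1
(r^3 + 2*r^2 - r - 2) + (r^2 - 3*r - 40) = r^3 + 3*r^2 - 4*r - 42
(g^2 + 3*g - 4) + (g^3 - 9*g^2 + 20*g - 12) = g^3 - 8*g^2 + 23*g - 16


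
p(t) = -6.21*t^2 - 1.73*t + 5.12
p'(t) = -12.42*t - 1.73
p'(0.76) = -11.17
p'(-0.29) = 1.87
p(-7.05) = -291.34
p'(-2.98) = 35.28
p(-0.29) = 5.10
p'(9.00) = -113.51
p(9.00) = -513.46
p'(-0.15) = 0.13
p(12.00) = -909.88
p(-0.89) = 1.74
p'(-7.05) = 85.83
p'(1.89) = -25.20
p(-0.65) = 3.62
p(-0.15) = 5.24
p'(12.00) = -150.77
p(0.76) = 0.22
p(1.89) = -20.33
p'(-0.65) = 6.34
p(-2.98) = -44.87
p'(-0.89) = 9.32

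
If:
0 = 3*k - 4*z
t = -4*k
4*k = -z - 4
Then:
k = -16/19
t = 64/19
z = -12/19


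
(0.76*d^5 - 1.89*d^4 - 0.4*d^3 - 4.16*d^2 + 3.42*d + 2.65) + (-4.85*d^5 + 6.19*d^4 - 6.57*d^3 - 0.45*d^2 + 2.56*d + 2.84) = -4.09*d^5 + 4.3*d^4 - 6.97*d^3 - 4.61*d^2 + 5.98*d + 5.49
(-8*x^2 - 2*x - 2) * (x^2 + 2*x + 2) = -8*x^4 - 18*x^3 - 22*x^2 - 8*x - 4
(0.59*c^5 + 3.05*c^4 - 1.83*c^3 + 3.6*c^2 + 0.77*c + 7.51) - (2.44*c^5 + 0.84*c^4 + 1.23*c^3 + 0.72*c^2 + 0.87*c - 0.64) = -1.85*c^5 + 2.21*c^4 - 3.06*c^3 + 2.88*c^2 - 0.1*c + 8.15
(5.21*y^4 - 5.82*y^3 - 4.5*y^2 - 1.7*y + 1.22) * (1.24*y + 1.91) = 6.4604*y^5 + 2.7343*y^4 - 16.6962*y^3 - 10.703*y^2 - 1.7342*y + 2.3302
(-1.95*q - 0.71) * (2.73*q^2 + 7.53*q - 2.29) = -5.3235*q^3 - 16.6218*q^2 - 0.880800000000001*q + 1.6259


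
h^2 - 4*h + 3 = (h - 3)*(h - 1)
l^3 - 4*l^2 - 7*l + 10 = (l - 5)*(l - 1)*(l + 2)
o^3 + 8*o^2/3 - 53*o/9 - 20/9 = (o - 5/3)*(o + 1/3)*(o + 4)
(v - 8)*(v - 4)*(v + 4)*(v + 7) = v^4 - v^3 - 72*v^2 + 16*v + 896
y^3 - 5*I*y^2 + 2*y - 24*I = (y - 4*I)*(y - 3*I)*(y + 2*I)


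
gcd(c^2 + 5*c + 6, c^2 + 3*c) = c + 3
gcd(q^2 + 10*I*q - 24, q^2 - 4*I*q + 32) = q + 4*I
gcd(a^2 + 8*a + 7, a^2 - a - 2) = a + 1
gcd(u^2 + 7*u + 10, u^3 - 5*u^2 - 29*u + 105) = u + 5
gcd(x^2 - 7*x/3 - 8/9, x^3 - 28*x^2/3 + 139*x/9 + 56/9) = x^2 - 7*x/3 - 8/9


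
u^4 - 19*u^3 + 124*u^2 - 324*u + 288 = (u - 8)*(u - 6)*(u - 3)*(u - 2)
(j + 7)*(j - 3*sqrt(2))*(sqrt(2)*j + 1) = sqrt(2)*j^3 - 5*j^2 + 7*sqrt(2)*j^2 - 35*j - 3*sqrt(2)*j - 21*sqrt(2)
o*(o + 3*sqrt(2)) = o^2 + 3*sqrt(2)*o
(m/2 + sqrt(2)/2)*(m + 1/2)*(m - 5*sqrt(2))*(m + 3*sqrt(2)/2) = m^4/2 - 5*sqrt(2)*m^3/4 + m^3/4 - 11*m^2 - 5*sqrt(2)*m^2/8 - 15*sqrt(2)*m/2 - 11*m/2 - 15*sqrt(2)/4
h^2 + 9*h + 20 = (h + 4)*(h + 5)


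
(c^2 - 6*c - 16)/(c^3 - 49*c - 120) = (c + 2)/(c^2 + 8*c + 15)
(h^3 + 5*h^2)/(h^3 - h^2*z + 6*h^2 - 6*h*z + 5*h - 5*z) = h^2/(h^2 - h*z + h - z)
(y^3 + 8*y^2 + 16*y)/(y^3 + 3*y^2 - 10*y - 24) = y*(y + 4)/(y^2 - y - 6)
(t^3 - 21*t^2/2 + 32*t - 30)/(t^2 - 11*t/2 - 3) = (2*t^2 - 9*t + 10)/(2*t + 1)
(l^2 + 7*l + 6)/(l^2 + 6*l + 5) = (l + 6)/(l + 5)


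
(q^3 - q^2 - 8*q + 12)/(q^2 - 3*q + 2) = (q^2 + q - 6)/(q - 1)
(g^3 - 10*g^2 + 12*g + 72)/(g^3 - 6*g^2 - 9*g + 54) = (g^2 - 4*g - 12)/(g^2 - 9)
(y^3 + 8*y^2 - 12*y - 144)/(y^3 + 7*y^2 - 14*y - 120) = (y + 6)/(y + 5)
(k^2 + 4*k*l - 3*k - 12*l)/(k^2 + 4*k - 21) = (k + 4*l)/(k + 7)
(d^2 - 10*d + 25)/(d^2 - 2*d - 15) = (d - 5)/(d + 3)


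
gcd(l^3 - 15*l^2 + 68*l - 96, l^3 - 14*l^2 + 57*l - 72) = l^2 - 11*l + 24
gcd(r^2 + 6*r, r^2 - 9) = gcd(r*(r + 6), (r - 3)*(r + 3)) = 1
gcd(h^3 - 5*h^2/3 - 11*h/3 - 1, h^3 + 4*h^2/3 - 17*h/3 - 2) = h + 1/3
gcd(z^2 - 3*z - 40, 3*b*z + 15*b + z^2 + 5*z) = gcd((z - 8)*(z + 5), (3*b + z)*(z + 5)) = z + 5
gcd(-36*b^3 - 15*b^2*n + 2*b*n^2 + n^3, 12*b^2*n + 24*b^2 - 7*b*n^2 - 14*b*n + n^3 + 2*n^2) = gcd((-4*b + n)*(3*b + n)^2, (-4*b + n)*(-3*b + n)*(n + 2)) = 4*b - n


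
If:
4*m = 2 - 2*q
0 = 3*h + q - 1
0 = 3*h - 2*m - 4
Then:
No Solution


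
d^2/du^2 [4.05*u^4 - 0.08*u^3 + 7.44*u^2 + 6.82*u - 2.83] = 48.6*u^2 - 0.48*u + 14.88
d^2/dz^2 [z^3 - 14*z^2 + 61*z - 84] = 6*z - 28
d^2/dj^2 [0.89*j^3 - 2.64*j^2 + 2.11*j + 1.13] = 5.34*j - 5.28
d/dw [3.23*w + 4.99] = 3.23000000000000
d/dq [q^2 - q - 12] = 2*q - 1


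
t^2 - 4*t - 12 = (t - 6)*(t + 2)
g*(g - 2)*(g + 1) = g^3 - g^2 - 2*g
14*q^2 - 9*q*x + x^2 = (-7*q + x)*(-2*q + x)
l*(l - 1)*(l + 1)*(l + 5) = l^4 + 5*l^3 - l^2 - 5*l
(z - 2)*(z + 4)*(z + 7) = z^3 + 9*z^2 + 6*z - 56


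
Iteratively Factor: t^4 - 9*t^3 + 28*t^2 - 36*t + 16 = (t - 4)*(t^3 - 5*t^2 + 8*t - 4) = (t - 4)*(t - 1)*(t^2 - 4*t + 4) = (t - 4)*(t - 2)*(t - 1)*(t - 2)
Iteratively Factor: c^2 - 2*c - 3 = (c + 1)*(c - 3)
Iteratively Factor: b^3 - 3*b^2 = (b)*(b^2 - 3*b) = b*(b - 3)*(b)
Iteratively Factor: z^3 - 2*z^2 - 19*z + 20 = (z + 4)*(z^2 - 6*z + 5) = (z - 5)*(z + 4)*(z - 1)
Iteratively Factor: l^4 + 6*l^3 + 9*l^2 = (l)*(l^3 + 6*l^2 + 9*l) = l*(l + 3)*(l^2 + 3*l) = l^2*(l + 3)*(l + 3)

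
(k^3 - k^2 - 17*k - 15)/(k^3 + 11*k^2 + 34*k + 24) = (k^2 - 2*k - 15)/(k^2 + 10*k + 24)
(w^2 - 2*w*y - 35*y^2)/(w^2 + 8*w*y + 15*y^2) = (w - 7*y)/(w + 3*y)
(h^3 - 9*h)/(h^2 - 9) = h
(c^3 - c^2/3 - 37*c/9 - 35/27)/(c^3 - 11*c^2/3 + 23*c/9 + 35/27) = (3*c + 5)/(3*c - 5)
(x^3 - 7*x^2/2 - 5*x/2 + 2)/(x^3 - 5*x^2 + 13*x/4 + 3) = 2*(2*x^2 + x - 1)/(4*x^2 - 4*x - 3)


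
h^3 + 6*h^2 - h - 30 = (h - 2)*(h + 3)*(h + 5)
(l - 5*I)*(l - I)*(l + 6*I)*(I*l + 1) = I*l^4 + l^3 + 31*I*l^2 + 61*l - 30*I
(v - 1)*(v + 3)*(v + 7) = v^3 + 9*v^2 + 11*v - 21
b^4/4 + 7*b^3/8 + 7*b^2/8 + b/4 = b*(b/4 + 1/4)*(b + 1/2)*(b + 2)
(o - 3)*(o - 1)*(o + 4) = o^3 - 13*o + 12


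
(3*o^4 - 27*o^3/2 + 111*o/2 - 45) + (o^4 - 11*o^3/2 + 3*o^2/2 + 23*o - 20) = 4*o^4 - 19*o^3 + 3*o^2/2 + 157*o/2 - 65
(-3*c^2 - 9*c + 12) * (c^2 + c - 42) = -3*c^4 - 12*c^3 + 129*c^2 + 390*c - 504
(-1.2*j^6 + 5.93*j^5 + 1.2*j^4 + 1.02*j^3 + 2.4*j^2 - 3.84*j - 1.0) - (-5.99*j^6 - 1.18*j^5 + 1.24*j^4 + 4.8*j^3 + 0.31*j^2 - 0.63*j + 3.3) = 4.79*j^6 + 7.11*j^5 - 0.04*j^4 - 3.78*j^3 + 2.09*j^2 - 3.21*j - 4.3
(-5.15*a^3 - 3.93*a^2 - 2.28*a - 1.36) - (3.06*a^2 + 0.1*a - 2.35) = -5.15*a^3 - 6.99*a^2 - 2.38*a + 0.99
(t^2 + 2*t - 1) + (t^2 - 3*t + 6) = 2*t^2 - t + 5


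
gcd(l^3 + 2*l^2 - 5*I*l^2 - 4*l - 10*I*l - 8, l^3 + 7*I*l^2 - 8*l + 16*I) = l - I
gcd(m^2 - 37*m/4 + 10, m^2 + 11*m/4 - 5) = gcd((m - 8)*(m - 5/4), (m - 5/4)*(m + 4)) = m - 5/4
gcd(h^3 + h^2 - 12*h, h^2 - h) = h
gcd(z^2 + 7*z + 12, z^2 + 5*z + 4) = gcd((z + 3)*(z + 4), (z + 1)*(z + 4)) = z + 4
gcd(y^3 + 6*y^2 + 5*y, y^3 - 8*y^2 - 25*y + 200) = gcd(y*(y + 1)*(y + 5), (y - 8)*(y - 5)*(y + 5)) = y + 5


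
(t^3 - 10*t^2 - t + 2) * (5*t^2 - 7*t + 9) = 5*t^5 - 57*t^4 + 74*t^3 - 73*t^2 - 23*t + 18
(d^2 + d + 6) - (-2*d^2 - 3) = 3*d^2 + d + 9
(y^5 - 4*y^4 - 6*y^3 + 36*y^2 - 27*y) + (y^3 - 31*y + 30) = y^5 - 4*y^4 - 5*y^3 + 36*y^2 - 58*y + 30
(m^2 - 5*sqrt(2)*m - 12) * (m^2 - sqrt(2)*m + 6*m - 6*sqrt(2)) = m^4 - 6*sqrt(2)*m^3 + 6*m^3 - 36*sqrt(2)*m^2 - 2*m^2 - 12*m + 12*sqrt(2)*m + 72*sqrt(2)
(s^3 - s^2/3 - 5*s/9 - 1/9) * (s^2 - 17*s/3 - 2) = s^5 - 6*s^4 - 2*s^3/3 + 100*s^2/27 + 47*s/27 + 2/9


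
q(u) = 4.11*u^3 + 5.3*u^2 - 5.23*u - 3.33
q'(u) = 12.33*u^2 + 10.6*u - 5.23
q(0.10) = -3.80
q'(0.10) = -4.05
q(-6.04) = -684.02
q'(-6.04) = 380.56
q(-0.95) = 2.90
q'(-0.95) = -4.17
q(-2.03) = -5.25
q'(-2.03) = 24.06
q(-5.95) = -650.33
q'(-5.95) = 368.21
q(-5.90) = -632.09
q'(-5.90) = 361.44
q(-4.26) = -202.61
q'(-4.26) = 173.37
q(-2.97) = -48.72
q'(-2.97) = 72.05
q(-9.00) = -2523.15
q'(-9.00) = 898.10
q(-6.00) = -668.91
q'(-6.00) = 375.05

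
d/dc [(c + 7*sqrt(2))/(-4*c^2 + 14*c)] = (-c*(2*c - 7) + (c + 7*sqrt(2))*(4*c - 7))/(2*c^2*(2*c - 7)^2)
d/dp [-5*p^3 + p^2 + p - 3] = -15*p^2 + 2*p + 1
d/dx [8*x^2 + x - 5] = 16*x + 1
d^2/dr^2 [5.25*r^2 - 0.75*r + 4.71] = 10.5000000000000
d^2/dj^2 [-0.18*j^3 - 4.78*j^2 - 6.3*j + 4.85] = -1.08*j - 9.56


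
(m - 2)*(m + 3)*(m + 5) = m^3 + 6*m^2 - m - 30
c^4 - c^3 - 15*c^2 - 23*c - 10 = (c - 5)*(c + 1)^2*(c + 2)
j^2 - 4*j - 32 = (j - 8)*(j + 4)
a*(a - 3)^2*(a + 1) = a^4 - 5*a^3 + 3*a^2 + 9*a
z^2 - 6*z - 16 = (z - 8)*(z + 2)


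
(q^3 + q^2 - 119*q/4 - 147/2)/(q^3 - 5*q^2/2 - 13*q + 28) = (q^2 - 5*q/2 - 21)/(q^2 - 6*q + 8)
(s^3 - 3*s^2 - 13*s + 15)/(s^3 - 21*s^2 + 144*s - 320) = (s^2 + 2*s - 3)/(s^2 - 16*s + 64)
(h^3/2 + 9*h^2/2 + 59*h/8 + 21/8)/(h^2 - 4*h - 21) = (4*h^3 + 36*h^2 + 59*h + 21)/(8*(h^2 - 4*h - 21))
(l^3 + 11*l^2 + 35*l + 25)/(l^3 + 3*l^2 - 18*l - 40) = (l^2 + 6*l + 5)/(l^2 - 2*l - 8)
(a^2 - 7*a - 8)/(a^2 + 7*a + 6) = (a - 8)/(a + 6)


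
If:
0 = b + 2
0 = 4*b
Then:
No Solution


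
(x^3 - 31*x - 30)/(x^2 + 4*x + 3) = (x^2 - x - 30)/(x + 3)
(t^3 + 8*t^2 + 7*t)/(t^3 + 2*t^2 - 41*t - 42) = t/(t - 6)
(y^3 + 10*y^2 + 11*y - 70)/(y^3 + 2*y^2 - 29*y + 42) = (y + 5)/(y - 3)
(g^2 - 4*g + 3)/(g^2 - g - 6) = (g - 1)/(g + 2)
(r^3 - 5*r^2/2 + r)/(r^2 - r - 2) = r*(2*r - 1)/(2*(r + 1))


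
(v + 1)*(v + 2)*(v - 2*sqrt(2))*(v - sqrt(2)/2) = v^4 - 5*sqrt(2)*v^3/2 + 3*v^3 - 15*sqrt(2)*v^2/2 + 4*v^2 - 5*sqrt(2)*v + 6*v + 4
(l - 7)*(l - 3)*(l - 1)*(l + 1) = l^4 - 10*l^3 + 20*l^2 + 10*l - 21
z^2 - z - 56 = (z - 8)*(z + 7)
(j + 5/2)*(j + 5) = j^2 + 15*j/2 + 25/2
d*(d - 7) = d^2 - 7*d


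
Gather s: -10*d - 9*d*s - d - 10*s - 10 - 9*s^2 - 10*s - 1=-11*d - 9*s^2 + s*(-9*d - 20) - 11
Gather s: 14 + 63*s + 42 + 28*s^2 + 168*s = 28*s^2 + 231*s + 56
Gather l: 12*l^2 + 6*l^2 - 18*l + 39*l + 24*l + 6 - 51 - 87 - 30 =18*l^2 + 45*l - 162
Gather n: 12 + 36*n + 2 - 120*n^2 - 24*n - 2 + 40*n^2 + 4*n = -80*n^2 + 16*n + 12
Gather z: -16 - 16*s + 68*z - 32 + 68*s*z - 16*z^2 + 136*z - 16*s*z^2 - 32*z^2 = -16*s + z^2*(-16*s - 48) + z*(68*s + 204) - 48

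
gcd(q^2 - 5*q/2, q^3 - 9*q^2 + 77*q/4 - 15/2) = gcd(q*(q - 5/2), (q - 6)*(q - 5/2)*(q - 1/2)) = q - 5/2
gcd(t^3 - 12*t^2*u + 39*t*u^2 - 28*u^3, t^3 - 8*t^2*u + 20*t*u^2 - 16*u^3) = t - 4*u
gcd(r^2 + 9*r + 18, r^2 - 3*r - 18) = r + 3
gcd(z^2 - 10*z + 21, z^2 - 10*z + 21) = z^2 - 10*z + 21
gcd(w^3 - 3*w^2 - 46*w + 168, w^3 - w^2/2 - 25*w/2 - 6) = w - 4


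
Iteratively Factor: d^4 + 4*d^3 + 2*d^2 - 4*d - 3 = (d + 3)*(d^3 + d^2 - d - 1) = (d + 1)*(d + 3)*(d^2 - 1) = (d + 1)^2*(d + 3)*(d - 1)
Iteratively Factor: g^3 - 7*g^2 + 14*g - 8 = (g - 2)*(g^2 - 5*g + 4) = (g - 4)*(g - 2)*(g - 1)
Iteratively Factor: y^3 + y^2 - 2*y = (y - 1)*(y^2 + 2*y) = y*(y - 1)*(y + 2)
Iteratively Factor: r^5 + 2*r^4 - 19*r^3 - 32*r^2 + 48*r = (r)*(r^4 + 2*r^3 - 19*r^2 - 32*r + 48) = r*(r - 1)*(r^3 + 3*r^2 - 16*r - 48) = r*(r - 4)*(r - 1)*(r^2 + 7*r + 12) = r*(r - 4)*(r - 1)*(r + 3)*(r + 4)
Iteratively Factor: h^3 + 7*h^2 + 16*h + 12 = (h + 3)*(h^2 + 4*h + 4) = (h + 2)*(h + 3)*(h + 2)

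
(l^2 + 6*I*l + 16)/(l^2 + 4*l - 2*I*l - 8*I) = (l + 8*I)/(l + 4)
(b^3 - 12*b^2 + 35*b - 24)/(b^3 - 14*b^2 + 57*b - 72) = (b - 1)/(b - 3)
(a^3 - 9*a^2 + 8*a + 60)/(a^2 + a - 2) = (a^2 - 11*a + 30)/(a - 1)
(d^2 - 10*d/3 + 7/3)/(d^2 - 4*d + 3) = (d - 7/3)/(d - 3)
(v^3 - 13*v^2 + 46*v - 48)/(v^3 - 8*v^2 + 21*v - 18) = (v - 8)/(v - 3)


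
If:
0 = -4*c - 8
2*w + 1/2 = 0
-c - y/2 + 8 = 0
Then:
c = -2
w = -1/4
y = 20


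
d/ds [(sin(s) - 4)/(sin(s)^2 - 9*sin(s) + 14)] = (8*sin(s) + cos(s)^2 - 23)*cos(s)/(sin(s)^2 - 9*sin(s) + 14)^2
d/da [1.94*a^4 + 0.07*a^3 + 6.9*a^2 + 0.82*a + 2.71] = 7.76*a^3 + 0.21*a^2 + 13.8*a + 0.82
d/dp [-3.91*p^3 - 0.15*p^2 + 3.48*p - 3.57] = -11.73*p^2 - 0.3*p + 3.48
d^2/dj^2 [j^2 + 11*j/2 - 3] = 2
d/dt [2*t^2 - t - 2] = 4*t - 1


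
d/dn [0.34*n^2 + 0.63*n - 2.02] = 0.68*n + 0.63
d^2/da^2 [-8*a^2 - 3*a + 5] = -16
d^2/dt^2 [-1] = 0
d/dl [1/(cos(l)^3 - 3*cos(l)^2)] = 3*(cos(l) - 2)*sin(l)/((cos(l) - 3)^2*cos(l)^3)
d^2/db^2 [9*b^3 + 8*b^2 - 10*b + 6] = 54*b + 16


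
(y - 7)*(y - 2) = y^2 - 9*y + 14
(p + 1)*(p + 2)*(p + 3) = p^3 + 6*p^2 + 11*p + 6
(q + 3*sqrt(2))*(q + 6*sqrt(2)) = q^2 + 9*sqrt(2)*q + 36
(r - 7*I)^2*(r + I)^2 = r^4 - 12*I*r^3 - 22*r^2 - 84*I*r + 49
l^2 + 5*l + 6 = (l + 2)*(l + 3)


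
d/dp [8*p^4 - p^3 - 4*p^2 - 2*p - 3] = 32*p^3 - 3*p^2 - 8*p - 2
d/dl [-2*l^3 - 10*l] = -6*l^2 - 10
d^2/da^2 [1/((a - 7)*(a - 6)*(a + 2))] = 2*(6*a^4 - 88*a^3 + 411*a^2 - 780*a + 1180)/(a^9 - 33*a^8 + 411*a^7 - 2135*a^6 + 1032*a^5 + 30108*a^4 - 63440*a^3 - 168336*a^2 + 338688*a + 592704)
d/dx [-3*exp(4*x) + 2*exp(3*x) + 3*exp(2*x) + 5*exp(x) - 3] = (-12*exp(3*x) + 6*exp(2*x) + 6*exp(x) + 5)*exp(x)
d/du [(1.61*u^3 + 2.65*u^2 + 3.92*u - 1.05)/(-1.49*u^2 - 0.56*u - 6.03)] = (-2.3989*u^4 - 1.8032*u^3 - 24.7681*u^2 - 35.088*u - 24.2256)/(2.2201*u^4 + 1.6688*u^3 + 18.283*u^2 + 6.7536*u + 36.3609)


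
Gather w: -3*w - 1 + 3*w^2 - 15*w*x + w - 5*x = 3*w^2 + w*(-15*x - 2) - 5*x - 1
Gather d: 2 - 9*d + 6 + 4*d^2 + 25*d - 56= 4*d^2 + 16*d - 48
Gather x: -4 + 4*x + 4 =4*x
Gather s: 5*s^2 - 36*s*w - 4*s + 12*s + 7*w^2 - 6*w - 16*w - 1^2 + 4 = 5*s^2 + s*(8 - 36*w) + 7*w^2 - 22*w + 3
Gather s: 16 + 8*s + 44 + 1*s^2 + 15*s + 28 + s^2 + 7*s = 2*s^2 + 30*s + 88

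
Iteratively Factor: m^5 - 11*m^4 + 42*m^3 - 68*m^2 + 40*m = (m - 2)*(m^4 - 9*m^3 + 24*m^2 - 20*m) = (m - 5)*(m - 2)*(m^3 - 4*m^2 + 4*m) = (m - 5)*(m - 2)^2*(m^2 - 2*m) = (m - 5)*(m - 2)^3*(m)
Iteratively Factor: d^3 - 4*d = (d - 2)*(d^2 + 2*d) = d*(d - 2)*(d + 2)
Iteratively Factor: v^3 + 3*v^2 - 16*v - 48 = (v + 4)*(v^2 - v - 12) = (v + 3)*(v + 4)*(v - 4)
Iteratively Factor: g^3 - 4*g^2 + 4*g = (g - 2)*(g^2 - 2*g) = g*(g - 2)*(g - 2)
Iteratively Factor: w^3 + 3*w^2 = (w + 3)*(w^2) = w*(w + 3)*(w)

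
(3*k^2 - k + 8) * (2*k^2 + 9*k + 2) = 6*k^4 + 25*k^3 + 13*k^2 + 70*k + 16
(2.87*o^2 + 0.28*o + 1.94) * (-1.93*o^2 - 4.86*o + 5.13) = -5.5391*o^4 - 14.4886*o^3 + 9.6181*o^2 - 7.992*o + 9.9522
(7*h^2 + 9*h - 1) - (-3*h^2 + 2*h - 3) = 10*h^2 + 7*h + 2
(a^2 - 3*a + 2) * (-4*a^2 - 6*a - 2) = -4*a^4 + 6*a^3 + 8*a^2 - 6*a - 4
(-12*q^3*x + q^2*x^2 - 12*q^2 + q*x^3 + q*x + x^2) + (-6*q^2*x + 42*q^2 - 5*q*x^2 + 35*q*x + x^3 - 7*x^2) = -12*q^3*x + q^2*x^2 - 6*q^2*x + 30*q^2 + q*x^3 - 5*q*x^2 + 36*q*x + x^3 - 6*x^2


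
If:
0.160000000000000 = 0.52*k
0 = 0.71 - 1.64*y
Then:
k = 0.31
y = 0.43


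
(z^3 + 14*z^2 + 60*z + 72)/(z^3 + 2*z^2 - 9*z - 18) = (z^2 + 12*z + 36)/(z^2 - 9)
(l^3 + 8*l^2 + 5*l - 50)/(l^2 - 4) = (l^2 + 10*l + 25)/(l + 2)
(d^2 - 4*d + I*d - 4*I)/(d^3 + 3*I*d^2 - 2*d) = (d - 4)/(d*(d + 2*I))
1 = 1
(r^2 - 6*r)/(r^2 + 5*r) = (r - 6)/(r + 5)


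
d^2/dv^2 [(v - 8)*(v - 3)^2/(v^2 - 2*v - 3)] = 72/(v^3 + 3*v^2 + 3*v + 1)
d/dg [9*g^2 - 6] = 18*g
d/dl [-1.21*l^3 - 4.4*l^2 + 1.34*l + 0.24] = -3.63*l^2 - 8.8*l + 1.34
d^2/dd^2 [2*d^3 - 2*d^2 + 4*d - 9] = 12*d - 4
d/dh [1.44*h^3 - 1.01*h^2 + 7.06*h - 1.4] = 4.32*h^2 - 2.02*h + 7.06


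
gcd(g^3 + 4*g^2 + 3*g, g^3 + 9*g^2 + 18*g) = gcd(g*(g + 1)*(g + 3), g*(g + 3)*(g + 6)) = g^2 + 3*g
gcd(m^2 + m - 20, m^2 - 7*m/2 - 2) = m - 4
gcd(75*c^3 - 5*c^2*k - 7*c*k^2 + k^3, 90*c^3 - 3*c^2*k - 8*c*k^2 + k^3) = 15*c^2 + 2*c*k - k^2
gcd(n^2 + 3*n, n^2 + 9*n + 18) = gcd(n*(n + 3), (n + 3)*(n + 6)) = n + 3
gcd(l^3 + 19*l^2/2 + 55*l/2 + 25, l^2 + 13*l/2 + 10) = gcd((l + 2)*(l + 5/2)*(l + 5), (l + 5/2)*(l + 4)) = l + 5/2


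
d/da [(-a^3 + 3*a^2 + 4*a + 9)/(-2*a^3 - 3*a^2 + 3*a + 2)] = (9*a^4 + 10*a^3 + 69*a^2 + 66*a - 19)/(4*a^6 + 12*a^5 - 3*a^4 - 26*a^3 - 3*a^2 + 12*a + 4)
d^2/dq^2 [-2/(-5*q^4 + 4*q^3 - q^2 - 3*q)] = 4*(q*(-30*q^2 + 12*q - 1)*(5*q^3 - 4*q^2 + q + 3) + (20*q^3 - 12*q^2 + 2*q + 3)^2)/(q^3*(5*q^3 - 4*q^2 + q + 3)^3)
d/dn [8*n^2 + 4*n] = 16*n + 4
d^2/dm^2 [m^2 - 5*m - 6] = 2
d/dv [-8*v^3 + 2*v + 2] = 2 - 24*v^2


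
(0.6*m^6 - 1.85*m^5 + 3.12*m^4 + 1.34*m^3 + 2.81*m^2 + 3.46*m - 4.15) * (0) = 0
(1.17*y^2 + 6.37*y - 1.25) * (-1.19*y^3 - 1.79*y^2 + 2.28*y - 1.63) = -1.3923*y^5 - 9.6746*y^4 - 7.2472*y^3 + 14.854*y^2 - 13.2331*y + 2.0375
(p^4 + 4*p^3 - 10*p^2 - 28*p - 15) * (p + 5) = p^5 + 9*p^4 + 10*p^3 - 78*p^2 - 155*p - 75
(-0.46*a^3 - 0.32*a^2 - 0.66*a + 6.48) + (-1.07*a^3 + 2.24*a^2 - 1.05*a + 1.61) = -1.53*a^3 + 1.92*a^2 - 1.71*a + 8.09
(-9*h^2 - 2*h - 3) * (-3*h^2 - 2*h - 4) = 27*h^4 + 24*h^3 + 49*h^2 + 14*h + 12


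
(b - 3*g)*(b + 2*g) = b^2 - b*g - 6*g^2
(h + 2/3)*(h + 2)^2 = h^3 + 14*h^2/3 + 20*h/3 + 8/3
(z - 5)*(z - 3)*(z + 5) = z^3 - 3*z^2 - 25*z + 75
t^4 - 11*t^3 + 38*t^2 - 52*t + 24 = (t - 6)*(t - 2)^2*(t - 1)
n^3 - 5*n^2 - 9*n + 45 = (n - 5)*(n - 3)*(n + 3)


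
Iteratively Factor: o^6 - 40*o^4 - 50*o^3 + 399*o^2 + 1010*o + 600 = (o + 3)*(o^5 - 3*o^4 - 31*o^3 + 43*o^2 + 270*o + 200) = (o - 5)*(o + 3)*(o^4 + 2*o^3 - 21*o^2 - 62*o - 40) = (o - 5)*(o + 2)*(o + 3)*(o^3 - 21*o - 20) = (o - 5)^2*(o + 2)*(o + 3)*(o^2 + 5*o + 4) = (o - 5)^2*(o + 2)*(o + 3)*(o + 4)*(o + 1)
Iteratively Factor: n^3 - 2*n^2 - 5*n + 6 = (n + 2)*(n^2 - 4*n + 3) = (n - 1)*(n + 2)*(n - 3)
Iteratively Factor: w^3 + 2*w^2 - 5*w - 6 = (w + 1)*(w^2 + w - 6) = (w + 1)*(w + 3)*(w - 2)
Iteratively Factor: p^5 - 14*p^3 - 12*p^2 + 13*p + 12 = (p - 4)*(p^4 + 4*p^3 + 2*p^2 - 4*p - 3) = (p - 4)*(p + 1)*(p^3 + 3*p^2 - p - 3) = (p - 4)*(p - 1)*(p + 1)*(p^2 + 4*p + 3) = (p - 4)*(p - 1)*(p + 1)*(p + 3)*(p + 1)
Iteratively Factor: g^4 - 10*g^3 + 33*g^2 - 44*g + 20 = (g - 5)*(g^3 - 5*g^2 + 8*g - 4) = (g - 5)*(g - 2)*(g^2 - 3*g + 2) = (g - 5)*(g - 2)^2*(g - 1)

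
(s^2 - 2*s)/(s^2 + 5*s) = (s - 2)/(s + 5)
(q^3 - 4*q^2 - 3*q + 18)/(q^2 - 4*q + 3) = (q^2 - q - 6)/(q - 1)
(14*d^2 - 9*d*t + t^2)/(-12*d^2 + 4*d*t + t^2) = (-7*d + t)/(6*d + t)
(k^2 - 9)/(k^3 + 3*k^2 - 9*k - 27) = 1/(k + 3)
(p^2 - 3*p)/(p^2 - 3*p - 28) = p*(3 - p)/(-p^2 + 3*p + 28)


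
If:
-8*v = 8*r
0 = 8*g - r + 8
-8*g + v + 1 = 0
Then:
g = -7/16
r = 9/2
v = -9/2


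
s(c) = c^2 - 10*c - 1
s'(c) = 2*c - 10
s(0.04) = -1.40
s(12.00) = 23.00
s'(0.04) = -9.92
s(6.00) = -25.00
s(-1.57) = 17.16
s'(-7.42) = -24.84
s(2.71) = -20.76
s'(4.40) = -1.20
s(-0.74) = 6.95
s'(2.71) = -4.58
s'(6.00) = 2.00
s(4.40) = -25.64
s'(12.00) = 14.00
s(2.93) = -21.72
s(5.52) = -25.73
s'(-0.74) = -11.48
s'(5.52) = 1.04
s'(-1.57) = -13.14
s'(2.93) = -4.14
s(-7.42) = 128.26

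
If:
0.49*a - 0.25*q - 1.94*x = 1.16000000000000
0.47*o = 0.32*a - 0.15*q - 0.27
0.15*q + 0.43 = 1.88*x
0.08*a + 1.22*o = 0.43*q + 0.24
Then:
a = 28.39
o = 9.05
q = 30.40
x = 2.65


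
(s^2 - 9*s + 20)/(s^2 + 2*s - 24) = (s - 5)/(s + 6)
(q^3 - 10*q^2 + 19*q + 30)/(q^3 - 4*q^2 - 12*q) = (q^2 - 4*q - 5)/(q*(q + 2))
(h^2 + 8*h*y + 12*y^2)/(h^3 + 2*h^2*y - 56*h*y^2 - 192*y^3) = (-h - 2*y)/(-h^2 + 4*h*y + 32*y^2)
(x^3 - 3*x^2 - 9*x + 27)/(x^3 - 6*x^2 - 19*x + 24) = (x^2 - 6*x + 9)/(x^2 - 9*x + 8)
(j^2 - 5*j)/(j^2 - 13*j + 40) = j/(j - 8)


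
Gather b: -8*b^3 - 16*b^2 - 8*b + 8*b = -8*b^3 - 16*b^2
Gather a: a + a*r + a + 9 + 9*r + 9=a*(r + 2) + 9*r + 18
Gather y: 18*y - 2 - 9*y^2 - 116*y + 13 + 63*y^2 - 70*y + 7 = 54*y^2 - 168*y + 18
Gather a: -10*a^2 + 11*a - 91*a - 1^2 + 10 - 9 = -10*a^2 - 80*a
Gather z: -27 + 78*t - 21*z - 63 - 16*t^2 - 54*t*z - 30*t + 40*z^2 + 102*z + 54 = -16*t^2 + 48*t + 40*z^2 + z*(81 - 54*t) - 36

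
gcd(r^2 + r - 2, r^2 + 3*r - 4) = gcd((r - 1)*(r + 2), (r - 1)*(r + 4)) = r - 1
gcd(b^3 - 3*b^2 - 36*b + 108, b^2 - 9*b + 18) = b^2 - 9*b + 18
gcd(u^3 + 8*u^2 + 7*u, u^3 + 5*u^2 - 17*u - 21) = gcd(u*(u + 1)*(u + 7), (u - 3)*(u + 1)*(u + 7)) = u^2 + 8*u + 7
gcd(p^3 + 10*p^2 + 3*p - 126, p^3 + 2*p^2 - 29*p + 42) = p^2 + 4*p - 21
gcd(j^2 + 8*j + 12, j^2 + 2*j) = j + 2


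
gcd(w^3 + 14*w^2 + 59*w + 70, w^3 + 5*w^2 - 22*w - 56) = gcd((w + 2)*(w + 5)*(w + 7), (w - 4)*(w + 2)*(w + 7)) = w^2 + 9*w + 14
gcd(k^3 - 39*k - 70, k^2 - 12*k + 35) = k - 7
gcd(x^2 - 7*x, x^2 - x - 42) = x - 7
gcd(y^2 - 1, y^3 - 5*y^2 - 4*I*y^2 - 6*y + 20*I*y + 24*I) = y + 1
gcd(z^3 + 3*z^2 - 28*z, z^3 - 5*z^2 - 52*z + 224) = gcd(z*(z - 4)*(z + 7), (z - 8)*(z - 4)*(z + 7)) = z^2 + 3*z - 28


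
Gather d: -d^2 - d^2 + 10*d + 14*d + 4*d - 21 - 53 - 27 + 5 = -2*d^2 + 28*d - 96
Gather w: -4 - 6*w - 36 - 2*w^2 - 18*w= -2*w^2 - 24*w - 40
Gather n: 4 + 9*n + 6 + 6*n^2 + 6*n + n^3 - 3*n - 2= n^3 + 6*n^2 + 12*n + 8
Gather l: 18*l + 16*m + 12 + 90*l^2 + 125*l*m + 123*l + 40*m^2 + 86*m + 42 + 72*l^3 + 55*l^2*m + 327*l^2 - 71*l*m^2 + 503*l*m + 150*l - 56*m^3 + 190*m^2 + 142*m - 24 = 72*l^3 + l^2*(55*m + 417) + l*(-71*m^2 + 628*m + 291) - 56*m^3 + 230*m^2 + 244*m + 30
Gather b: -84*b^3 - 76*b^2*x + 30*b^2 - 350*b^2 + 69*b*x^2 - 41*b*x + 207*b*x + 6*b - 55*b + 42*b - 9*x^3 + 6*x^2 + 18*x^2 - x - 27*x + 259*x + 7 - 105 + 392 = -84*b^3 + b^2*(-76*x - 320) + b*(69*x^2 + 166*x - 7) - 9*x^3 + 24*x^2 + 231*x + 294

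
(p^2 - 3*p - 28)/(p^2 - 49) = (p + 4)/(p + 7)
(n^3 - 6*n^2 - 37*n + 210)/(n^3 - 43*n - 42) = (n - 5)/(n + 1)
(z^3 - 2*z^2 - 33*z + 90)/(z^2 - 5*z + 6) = (z^2 + z - 30)/(z - 2)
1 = 1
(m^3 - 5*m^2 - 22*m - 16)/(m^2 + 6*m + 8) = (m^2 - 7*m - 8)/(m + 4)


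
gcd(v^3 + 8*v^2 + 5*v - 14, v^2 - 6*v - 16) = v + 2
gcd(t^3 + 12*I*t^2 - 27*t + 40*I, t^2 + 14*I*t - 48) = t + 8*I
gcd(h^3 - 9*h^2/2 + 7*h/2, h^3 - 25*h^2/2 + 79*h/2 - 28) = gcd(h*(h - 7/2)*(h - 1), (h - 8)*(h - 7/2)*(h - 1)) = h^2 - 9*h/2 + 7/2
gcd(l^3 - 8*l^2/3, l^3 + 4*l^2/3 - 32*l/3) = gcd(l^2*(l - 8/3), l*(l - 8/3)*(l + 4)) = l^2 - 8*l/3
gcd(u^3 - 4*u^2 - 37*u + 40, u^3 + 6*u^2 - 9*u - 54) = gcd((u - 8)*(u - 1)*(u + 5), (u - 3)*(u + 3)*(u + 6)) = 1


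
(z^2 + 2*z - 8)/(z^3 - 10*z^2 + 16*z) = (z + 4)/(z*(z - 8))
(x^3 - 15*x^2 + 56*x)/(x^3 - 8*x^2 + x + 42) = x*(x - 8)/(x^2 - x - 6)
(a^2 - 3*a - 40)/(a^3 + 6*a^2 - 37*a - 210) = (a - 8)/(a^2 + a - 42)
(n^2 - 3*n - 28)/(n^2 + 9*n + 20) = (n - 7)/(n + 5)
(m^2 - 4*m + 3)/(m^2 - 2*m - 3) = (m - 1)/(m + 1)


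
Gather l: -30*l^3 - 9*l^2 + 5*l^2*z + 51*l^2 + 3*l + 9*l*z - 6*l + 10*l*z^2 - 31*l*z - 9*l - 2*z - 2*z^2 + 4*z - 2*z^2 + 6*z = -30*l^3 + l^2*(5*z + 42) + l*(10*z^2 - 22*z - 12) - 4*z^2 + 8*z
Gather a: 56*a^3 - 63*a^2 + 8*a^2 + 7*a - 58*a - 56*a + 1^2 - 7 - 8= 56*a^3 - 55*a^2 - 107*a - 14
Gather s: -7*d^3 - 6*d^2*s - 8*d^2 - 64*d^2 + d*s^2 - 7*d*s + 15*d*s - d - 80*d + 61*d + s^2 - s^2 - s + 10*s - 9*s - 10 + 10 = -7*d^3 - 72*d^2 + d*s^2 - 20*d + s*(-6*d^2 + 8*d)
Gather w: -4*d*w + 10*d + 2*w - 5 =10*d + w*(2 - 4*d) - 5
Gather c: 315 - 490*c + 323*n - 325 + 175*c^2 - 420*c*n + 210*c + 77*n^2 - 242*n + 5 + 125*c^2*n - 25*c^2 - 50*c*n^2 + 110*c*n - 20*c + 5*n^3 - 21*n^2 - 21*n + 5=c^2*(125*n + 150) + c*(-50*n^2 - 310*n - 300) + 5*n^3 + 56*n^2 + 60*n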